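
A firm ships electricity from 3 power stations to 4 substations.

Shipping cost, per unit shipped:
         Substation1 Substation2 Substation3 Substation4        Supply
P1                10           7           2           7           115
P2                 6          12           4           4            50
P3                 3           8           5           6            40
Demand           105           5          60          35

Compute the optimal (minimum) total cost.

970

A cheapest plan:
  P1->Substation1: 15 × 10 = 150
  P1->Substation2: 5 × 7 = 35
  P1->Substation3: 60 × 2 = 120
  P1->Substation4: 35 × 7 = 245
  P2->Substation1: 50 × 6 = 300
  P3->Substation1: 40 × 3 = 120
Total = 150 + 35 + 120 + 245 + 300 + 120 = 970.
(Supply check: P1 ships 115; P2 ships 50; P3 ships 40.)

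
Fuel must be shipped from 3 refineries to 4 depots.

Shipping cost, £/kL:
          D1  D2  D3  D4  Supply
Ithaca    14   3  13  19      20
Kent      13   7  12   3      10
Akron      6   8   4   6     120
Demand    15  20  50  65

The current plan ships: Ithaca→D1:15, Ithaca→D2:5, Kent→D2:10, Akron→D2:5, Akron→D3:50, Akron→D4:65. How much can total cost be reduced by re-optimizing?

215

Current plan cost = 15·14 + 5·3 + 10·7 + 5·8 + 50·4 + 65·6 = £925.
Optimal plan:
  Ithaca–D2: 20 × £3 = £60
  Kent–D4: 10 × £3 = £30
  Akron–D1: 15 × £6 = £90
  Akron–D3: 50 × £4 = £200
  Akron–D4: 55 × £6 = £330
Optimal cost = £710.
Saving = 925 − 710 = £215.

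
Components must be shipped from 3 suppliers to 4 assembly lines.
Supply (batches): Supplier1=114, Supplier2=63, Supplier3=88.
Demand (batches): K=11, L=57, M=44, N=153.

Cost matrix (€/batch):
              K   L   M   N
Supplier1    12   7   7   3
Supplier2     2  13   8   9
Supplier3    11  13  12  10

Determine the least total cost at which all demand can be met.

Optimal allocation:
  Supplier1→N: 114 batches
  Supplier2→K: 11 batches
  Supplier2→M: 44 batches
  Supplier2→N: 8 batches
  Supplier3→L: 57 batches
  Supplier3→N: 31 batches
Total cost = €1839.

1839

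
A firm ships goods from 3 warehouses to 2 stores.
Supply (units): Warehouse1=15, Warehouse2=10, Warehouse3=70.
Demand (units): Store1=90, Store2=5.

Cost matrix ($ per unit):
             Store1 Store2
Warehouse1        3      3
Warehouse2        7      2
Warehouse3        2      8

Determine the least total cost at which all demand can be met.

One minimum-cost allocation:
  Warehouse1–Store1: 15 × $3 = $45
  Warehouse2–Store1: 5 × $7 = $35
  Warehouse2–Store2: 5 × $2 = $10
  Warehouse3–Store1: 70 × $2 = $140
Total = 45 + 35 + 10 + 140 = $230.

230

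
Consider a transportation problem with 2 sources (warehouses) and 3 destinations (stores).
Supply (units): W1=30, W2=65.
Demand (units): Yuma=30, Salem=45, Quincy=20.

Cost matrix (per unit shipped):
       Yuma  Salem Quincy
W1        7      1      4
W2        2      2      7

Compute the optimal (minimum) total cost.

220

A cheapest plan:
  W1–Salem: 10 × 1 = 10
  W1–Quincy: 20 × 4 = 80
  W2–Yuma: 30 × 2 = 60
  W2–Salem: 35 × 2 = 70
Total = 10 + 80 + 60 + 70 = 220.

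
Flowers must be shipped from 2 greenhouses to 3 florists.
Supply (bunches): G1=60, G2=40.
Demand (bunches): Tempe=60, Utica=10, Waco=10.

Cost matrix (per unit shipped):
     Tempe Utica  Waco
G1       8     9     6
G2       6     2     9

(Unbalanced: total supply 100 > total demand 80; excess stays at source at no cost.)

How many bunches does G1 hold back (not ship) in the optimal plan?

An optimal plan:
  G1 to Tempe: 30 × 8 = 240
  G1 to Waco: 10 × 6 = 60
  G2 to Tempe: 30 × 6 = 180
  G2 to Utica: 10 × 2 = 20
Total cost = 500.
G1 ships 40 of its 60, leaving 20.

20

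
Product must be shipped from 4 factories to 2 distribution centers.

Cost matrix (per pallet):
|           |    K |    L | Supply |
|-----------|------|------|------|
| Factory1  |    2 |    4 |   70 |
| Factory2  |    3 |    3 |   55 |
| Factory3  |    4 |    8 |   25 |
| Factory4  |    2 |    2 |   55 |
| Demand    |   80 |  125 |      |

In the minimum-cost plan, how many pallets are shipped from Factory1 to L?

Solving gives:
  Factory1 to K: 55 × 2 = 110
  Factory1 to L: 15 × 4 = 60
  Factory2 to L: 55 × 3 = 165
  Factory3 to K: 25 × 4 = 100
  Factory4 to L: 55 × 2 = 110
Total cost = 545.
So Factory1→L carries 15 pallets.

15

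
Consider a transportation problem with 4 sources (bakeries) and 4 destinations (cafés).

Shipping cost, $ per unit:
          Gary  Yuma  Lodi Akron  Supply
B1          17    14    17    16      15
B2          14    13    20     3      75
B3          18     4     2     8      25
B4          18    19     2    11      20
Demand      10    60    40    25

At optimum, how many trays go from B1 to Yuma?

15

The minimum-cost plan:
  B1->Yuma: 15 trays
  B2->Gary: 10 trays
  B2->Yuma: 40 trays
  B2->Akron: 25 trays
  B3->Yuma: 5 trays
  B3->Lodi: 20 trays
  B4->Lodi: 20 trays
Total cost = $1045.
So B1→Yuma carries 15 trays.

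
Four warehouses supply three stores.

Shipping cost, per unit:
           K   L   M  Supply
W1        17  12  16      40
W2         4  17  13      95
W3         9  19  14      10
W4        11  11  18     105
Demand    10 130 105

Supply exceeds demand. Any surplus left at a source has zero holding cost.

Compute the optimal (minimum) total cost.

2900

Optimal allocation:
  W1 to L: 25 × 12 = 300
  W1 to M: 10 × 16 = 160
  W2 to K: 10 × 4 = 40
  W2 to M: 85 × 13 = 1105
  W3 to M: 10 × 14 = 140
  W4 to L: 105 × 11 = 1155
Total = 300 + 160 + 40 + 1105 + 140 + 1155 = 2900.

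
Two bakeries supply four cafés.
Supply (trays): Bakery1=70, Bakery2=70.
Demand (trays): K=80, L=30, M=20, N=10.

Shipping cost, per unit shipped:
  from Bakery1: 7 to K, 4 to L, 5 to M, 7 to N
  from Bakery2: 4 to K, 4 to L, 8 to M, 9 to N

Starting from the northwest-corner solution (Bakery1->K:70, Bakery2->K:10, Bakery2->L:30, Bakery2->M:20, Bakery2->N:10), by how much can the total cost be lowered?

260

Current plan cost = 70·7 + 10·4 + 30·4 + 20·8 + 10·9 = 900.
Optimal plan:
  Bakery1–K: 10 × 7 = 70
  Bakery1–L: 30 × 4 = 120
  Bakery1–M: 20 × 5 = 100
  Bakery1–N: 10 × 7 = 70
  Bakery2–K: 70 × 4 = 280
Optimal cost = 640.
Saving = 900 − 640 = 260.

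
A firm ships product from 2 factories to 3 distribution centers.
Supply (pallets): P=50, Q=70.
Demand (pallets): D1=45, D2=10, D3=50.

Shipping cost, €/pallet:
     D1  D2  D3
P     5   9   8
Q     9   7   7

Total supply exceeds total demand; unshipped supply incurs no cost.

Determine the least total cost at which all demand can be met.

645

An optimal shipping plan:
  P→D1: 45 × €5 = €225
  Q→D2: 10 × €7 = €70
  Q→D3: 50 × €7 = €350
Total = 225 + 70 + 350 = €645.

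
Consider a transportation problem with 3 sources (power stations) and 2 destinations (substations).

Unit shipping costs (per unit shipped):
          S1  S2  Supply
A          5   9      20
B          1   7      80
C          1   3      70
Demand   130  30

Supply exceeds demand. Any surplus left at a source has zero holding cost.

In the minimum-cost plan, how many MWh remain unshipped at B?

An optimal plan:
  A–S1: 10 × 5 = 50
  B–S1: 80 × 1 = 80
  C–S1: 40 × 1 = 40
  C–S2: 30 × 3 = 90
Total cost = 260.
B ships 80 of its 80, leaving 0.

0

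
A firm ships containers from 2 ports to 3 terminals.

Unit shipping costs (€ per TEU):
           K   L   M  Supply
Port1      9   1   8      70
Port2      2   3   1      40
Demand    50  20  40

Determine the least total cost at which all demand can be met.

510

One minimum-cost allocation:
  Port1–K: 10 TEU
  Port1–L: 20 TEU
  Port1–M: 40 TEU
  Port2–K: 40 TEU
Total cost = €510.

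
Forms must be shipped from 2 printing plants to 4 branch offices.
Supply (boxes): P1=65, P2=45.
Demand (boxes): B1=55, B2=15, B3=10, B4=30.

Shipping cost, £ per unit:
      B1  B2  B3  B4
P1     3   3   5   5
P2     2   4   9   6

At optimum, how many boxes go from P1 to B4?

30

Solving gives:
  P1 to B1: 10 boxes
  P1 to B2: 15 boxes
  P1 to B3: 10 boxes
  P1 to B4: 30 boxes
  P2 to B1: 45 boxes
Total cost = £365.
So P1→B4 carries 30 boxes.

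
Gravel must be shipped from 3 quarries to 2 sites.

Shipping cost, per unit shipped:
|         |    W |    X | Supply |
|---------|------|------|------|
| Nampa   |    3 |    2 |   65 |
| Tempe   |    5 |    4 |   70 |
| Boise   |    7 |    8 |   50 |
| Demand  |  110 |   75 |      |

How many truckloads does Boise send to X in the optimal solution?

Optimal shipments:
  Nampa→W: 60 × 3 = 180
  Nampa→X: 5 × 2 = 10
  Tempe→X: 70 × 4 = 280
  Boise→W: 50 × 7 = 350
Total cost = 820.
The route Boise→X is not used.

0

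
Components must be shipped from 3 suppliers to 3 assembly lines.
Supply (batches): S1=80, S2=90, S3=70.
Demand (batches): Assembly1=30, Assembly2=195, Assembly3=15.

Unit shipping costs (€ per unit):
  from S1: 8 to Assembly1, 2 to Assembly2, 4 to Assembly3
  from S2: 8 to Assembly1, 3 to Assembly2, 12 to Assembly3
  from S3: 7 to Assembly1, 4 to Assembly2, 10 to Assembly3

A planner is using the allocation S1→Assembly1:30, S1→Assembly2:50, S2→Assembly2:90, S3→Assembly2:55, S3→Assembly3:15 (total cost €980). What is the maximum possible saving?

Current plan cost = 30·8 + 50·2 + 90·3 + 55·4 + 15·10 = €980.
Optimal plan:
  S1->Assembly2: 65 batches
  S1->Assembly3: 15 batches
  S2->Assembly2: 90 batches
  S3->Assembly1: 30 batches
  S3->Assembly2: 40 batches
Optimal cost = €830.
Saving = 980 − 830 = €150.

150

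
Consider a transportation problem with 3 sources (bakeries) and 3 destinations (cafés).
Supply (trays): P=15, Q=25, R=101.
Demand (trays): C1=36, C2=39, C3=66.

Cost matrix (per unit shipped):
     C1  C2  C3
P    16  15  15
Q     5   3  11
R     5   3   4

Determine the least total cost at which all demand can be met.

Optimal allocation:
  P–C3: 15 × 15 = 225
  Q–C1: 25 × 5 = 125
  R–C1: 11 × 5 = 55
  R–C2: 39 × 3 = 117
  R–C3: 51 × 4 = 204
Total = 225 + 125 + 55 + 117 + 204 = 726.

726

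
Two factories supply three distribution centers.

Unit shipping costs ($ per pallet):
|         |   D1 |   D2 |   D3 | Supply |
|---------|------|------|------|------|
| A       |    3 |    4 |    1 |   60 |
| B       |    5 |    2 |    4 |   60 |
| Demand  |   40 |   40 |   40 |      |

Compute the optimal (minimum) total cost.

Optimal allocation:
  A to D1: 20 × $3 = $60
  A to D3: 40 × $1 = $40
  B to D1: 20 × $5 = $100
  B to D2: 40 × $2 = $80
Total = 60 + 40 + 100 + 80 = $280.
(Supply check: A ships 60; B ships 60.)

280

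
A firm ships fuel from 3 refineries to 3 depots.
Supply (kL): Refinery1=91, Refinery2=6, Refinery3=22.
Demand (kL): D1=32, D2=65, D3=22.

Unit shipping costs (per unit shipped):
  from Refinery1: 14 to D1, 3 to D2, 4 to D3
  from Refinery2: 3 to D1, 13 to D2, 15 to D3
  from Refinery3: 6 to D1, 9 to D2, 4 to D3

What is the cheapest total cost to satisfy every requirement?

One minimum-cost allocation:
  Refinery1->D1: 4 × 14 = 56
  Refinery1->D2: 65 × 3 = 195
  Refinery1->D3: 22 × 4 = 88
  Refinery2->D1: 6 × 3 = 18
  Refinery3->D1: 22 × 6 = 132
Total = 56 + 195 + 88 + 18 + 132 = 489.
(Supply check: Refinery1 ships 91; Refinery2 ships 6; Refinery3 ships 22.)

489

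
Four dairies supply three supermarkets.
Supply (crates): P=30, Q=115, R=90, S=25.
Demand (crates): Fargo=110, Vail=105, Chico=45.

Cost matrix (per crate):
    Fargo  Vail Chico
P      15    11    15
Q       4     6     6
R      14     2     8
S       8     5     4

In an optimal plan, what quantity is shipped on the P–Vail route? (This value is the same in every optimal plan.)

Optimal shipments:
  P→Vail: 15 × 11 = 165
  P→Chico: 15 × 15 = 225
  Q→Fargo: 110 × 4 = 440
  Q→Chico: 5 × 6 = 30
  R→Vail: 90 × 2 = 180
  S→Chico: 25 × 4 = 100
Total cost = 1140.
So P→Vail carries 15 crates.

15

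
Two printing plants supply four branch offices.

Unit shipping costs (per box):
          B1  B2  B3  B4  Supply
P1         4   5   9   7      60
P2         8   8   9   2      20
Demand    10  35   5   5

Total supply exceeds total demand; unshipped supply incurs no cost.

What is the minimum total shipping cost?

One minimum-cost allocation:
  P1→B1: 10 × 4 = 40
  P1→B2: 35 × 5 = 175
  P1→B3: 5 × 9 = 45
  P2→B4: 5 × 2 = 10
Total = 40 + 175 + 45 + 10 = 270.

270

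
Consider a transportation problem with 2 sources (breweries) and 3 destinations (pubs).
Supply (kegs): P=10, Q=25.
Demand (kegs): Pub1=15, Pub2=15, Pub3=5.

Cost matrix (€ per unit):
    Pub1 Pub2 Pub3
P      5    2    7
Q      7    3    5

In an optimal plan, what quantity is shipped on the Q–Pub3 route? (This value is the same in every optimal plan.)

5

Optimal shipments:
  P to Pub1: 10 × €5 = €50
  Q to Pub1: 5 × €7 = €35
  Q to Pub2: 15 × €3 = €45
  Q to Pub3: 5 × €5 = €25
Total cost = €155.
So Q→Pub3 carries 5 kegs.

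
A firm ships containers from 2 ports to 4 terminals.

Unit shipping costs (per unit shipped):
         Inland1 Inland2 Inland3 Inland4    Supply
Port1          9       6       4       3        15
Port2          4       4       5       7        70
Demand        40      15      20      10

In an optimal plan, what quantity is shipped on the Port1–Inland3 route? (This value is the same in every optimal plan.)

5

The minimum-cost plan:
  Port1–Inland3: 5 × 4 = 20
  Port1–Inland4: 10 × 3 = 30
  Port2–Inland1: 40 × 4 = 160
  Port2–Inland2: 15 × 4 = 60
  Port2–Inland3: 15 × 5 = 75
Total cost = 345.
So Port1→Inland3 carries 5 TEU.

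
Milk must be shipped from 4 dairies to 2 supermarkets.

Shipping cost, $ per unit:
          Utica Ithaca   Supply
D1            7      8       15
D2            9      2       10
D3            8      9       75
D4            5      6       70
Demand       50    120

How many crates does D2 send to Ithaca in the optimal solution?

10

Solving gives:
  D1–Ithaca: 15 × $8 = $120
  D2–Ithaca: 10 × $2 = $20
  D3–Utica: 50 × $8 = $400
  D3–Ithaca: 25 × $9 = $225
  D4–Ithaca: 70 × $6 = $420
Total cost = $1185.
So D2→Ithaca carries 10 crates.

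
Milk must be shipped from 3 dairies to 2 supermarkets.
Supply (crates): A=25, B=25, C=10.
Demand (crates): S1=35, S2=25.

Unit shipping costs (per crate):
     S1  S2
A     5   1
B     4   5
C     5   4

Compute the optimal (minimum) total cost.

Optimal allocation:
  A–S2: 25 crates
  B–S1: 25 crates
  C–S1: 10 crates
Total cost = 175.

175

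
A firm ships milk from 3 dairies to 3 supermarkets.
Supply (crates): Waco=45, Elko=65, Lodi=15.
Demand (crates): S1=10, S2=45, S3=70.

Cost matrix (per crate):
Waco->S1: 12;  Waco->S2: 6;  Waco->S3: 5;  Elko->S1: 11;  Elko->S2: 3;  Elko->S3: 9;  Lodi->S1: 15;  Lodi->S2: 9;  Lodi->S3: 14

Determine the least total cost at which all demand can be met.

An optimal shipping plan:
  Waco to S3: 45 × 5 = 225
  Elko to S2: 45 × 3 = 135
  Elko to S3: 20 × 9 = 180
  Lodi to S1: 10 × 15 = 150
  Lodi to S3: 5 × 14 = 70
Total = 225 + 135 + 180 + 150 + 70 = 760.

760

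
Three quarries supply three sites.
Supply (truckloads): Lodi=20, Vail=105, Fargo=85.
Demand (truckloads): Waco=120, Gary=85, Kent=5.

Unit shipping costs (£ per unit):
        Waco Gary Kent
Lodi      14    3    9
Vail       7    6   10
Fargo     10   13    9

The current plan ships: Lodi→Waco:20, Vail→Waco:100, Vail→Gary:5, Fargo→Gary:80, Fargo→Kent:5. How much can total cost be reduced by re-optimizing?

520

Current plan cost = 20·14 + 100·7 + 5·6 + 80·13 + 5·9 = £2095.
Optimal plan:
  Lodi–Gary: 20 × £3 = £60
  Vail–Waco: 40 × £7 = £280
  Vail–Gary: 65 × £6 = £390
  Fargo–Waco: 80 × £10 = £800
  Fargo–Kent: 5 × £9 = £45
Optimal cost = £1575.
Saving = 2095 − 1575 = £520.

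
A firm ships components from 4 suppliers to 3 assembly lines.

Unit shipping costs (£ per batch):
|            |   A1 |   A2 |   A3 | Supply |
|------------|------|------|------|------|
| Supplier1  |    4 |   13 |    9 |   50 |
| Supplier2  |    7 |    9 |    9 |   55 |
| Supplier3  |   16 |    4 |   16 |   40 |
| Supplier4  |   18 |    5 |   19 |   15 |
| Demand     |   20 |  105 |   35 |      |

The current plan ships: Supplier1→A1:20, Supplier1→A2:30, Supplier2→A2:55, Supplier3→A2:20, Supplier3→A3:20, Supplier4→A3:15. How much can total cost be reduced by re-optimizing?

570

Current plan cost = 20·4 + 30·13 + 55·9 + 20·4 + 20·16 + 15·19 = £1650.
Optimal plan:
  Supplier1→A1: 20 × £4 = £80
  Supplier1→A3: 30 × £9 = £270
  Supplier2→A2: 50 × £9 = £450
  Supplier2→A3: 5 × £9 = £45
  Supplier3→A2: 40 × £4 = £160
  Supplier4→A2: 15 × £5 = £75
Optimal cost = £1080.
Saving = 1650 − 1080 = £570.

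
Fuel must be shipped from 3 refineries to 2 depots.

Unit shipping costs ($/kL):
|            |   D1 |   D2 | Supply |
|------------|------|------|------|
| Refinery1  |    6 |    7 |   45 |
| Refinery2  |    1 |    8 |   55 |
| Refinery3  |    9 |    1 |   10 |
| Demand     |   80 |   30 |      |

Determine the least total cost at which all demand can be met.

355

An optimal shipping plan:
  Refinery1–D1: 25 × $6 = $150
  Refinery1–D2: 20 × $7 = $140
  Refinery2–D1: 55 × $1 = $55
  Refinery3–D2: 10 × $1 = $10
Total = 150 + 140 + 55 + 10 = $355.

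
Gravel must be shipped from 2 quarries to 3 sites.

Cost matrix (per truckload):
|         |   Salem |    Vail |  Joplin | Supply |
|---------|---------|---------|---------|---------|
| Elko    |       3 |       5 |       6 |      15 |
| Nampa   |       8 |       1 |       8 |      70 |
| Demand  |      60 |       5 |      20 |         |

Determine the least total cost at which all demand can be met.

An optimal shipping plan:
  Elko->Salem: 15 × 3 = 45
  Nampa->Salem: 45 × 8 = 360
  Nampa->Vail: 5 × 1 = 5
  Nampa->Joplin: 20 × 8 = 160
Total = 45 + 360 + 5 + 160 = 570.
(Supply check: Elko ships 15; Nampa ships 70.)

570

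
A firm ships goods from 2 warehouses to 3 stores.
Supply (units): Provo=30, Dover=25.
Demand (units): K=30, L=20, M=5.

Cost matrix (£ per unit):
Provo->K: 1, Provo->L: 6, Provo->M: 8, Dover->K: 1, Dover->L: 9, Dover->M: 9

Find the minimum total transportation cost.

A cheapest plan:
  Provo to K: 5 units
  Provo to L: 20 units
  Provo to M: 5 units
  Dover to K: 25 units
Total cost = £190.

190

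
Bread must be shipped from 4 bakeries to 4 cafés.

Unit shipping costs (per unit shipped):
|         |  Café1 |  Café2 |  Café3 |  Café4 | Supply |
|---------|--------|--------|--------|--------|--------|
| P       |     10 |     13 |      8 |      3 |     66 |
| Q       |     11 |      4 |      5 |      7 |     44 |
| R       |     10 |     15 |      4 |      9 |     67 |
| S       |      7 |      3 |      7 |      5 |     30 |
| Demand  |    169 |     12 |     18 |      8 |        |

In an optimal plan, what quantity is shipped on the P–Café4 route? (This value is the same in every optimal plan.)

The minimum-cost plan:
  P->Café1: 58 × 10 = 580
  P->Café4: 8 × 3 = 24
  Q->Café1: 14 × 11 = 154
  Q->Café2: 12 × 4 = 48
  Q->Café3: 18 × 5 = 90
  R->Café1: 67 × 10 = 670
  S->Café1: 30 × 7 = 210
Total cost = 1776.
So P→Café4 carries 8 trays.

8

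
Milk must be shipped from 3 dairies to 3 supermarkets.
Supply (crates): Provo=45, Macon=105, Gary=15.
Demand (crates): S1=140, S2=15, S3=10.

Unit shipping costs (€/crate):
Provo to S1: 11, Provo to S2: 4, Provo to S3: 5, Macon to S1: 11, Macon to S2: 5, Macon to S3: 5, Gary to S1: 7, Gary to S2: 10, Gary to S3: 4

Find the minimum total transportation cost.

1590

A cheapest plan:
  Provo→S1: 20 crates
  Provo→S2: 15 crates
  Provo→S3: 10 crates
  Macon→S1: 105 crates
  Gary→S1: 15 crates
Total cost = €1590.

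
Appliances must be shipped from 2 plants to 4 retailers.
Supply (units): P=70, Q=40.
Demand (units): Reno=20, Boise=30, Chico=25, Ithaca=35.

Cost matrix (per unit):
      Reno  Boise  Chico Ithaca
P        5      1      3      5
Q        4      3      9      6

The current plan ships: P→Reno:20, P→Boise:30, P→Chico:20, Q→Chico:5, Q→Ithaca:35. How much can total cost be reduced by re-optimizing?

Current plan cost = 20·5 + 30·1 + 20·3 + 5·9 + 35·6 = 445.
Optimal plan:
  P->Boise: 30 × 1 = 30
  P->Chico: 25 × 3 = 75
  P->Ithaca: 15 × 5 = 75
  Q->Reno: 20 × 4 = 80
  Q->Ithaca: 20 × 6 = 120
Optimal cost = 380.
Saving = 445 − 380 = 65.

65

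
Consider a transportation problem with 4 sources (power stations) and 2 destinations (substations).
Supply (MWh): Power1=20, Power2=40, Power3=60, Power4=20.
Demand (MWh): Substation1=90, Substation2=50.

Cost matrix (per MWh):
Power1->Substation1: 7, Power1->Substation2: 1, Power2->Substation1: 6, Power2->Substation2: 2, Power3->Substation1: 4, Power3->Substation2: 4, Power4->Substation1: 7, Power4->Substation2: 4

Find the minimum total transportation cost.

An optimal shipping plan:
  Power1 to Substation2: 20 × 1 = 20
  Power2 to Substation1: 10 × 6 = 60
  Power2 to Substation2: 30 × 2 = 60
  Power3 to Substation1: 60 × 4 = 240
  Power4 to Substation1: 20 × 7 = 140
Total = 20 + 60 + 60 + 240 + 140 = 520.

520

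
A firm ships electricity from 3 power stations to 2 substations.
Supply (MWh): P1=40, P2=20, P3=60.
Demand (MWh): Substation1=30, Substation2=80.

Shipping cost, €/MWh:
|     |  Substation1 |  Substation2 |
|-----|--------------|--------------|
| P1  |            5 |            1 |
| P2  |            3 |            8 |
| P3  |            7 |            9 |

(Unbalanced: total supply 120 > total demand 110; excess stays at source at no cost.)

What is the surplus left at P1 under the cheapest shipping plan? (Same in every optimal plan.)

Minimum-cost shipments:
  P1->Substation2: 40 MWh
  P2->Substation1: 20 MWh
  P3->Substation1: 10 MWh
  P3->Substation2: 40 MWh
Total cost = €530.
P1 ships 40 of its 40, leaving 0.

0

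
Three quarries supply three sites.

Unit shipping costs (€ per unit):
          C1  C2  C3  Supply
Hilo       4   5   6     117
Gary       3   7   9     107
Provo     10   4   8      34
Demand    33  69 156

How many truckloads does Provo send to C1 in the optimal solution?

The minimum-cost plan:
  Hilo–C3: 117 × €6 = €702
  Gary–C1: 33 × €3 = €99
  Gary–C2: 35 × €7 = €245
  Gary–C3: 39 × €9 = €351
  Provo–C2: 34 × €4 = €136
Total cost = €1533.
The route Provo→C1 is not used.

0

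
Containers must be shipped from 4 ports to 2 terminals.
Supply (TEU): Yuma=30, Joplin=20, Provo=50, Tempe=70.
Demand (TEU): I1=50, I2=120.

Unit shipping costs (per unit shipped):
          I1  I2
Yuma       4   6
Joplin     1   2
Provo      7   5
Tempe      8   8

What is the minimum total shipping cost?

Optimal allocation:
  Yuma to I1: 30 TEU
  Joplin to I1: 20 TEU
  Provo to I2: 50 TEU
  Tempe to I2: 70 TEU
Total cost = 950.
(Supply check: Yuma ships 30; Joplin ships 20; Provo ships 50; Tempe ships 70.)

950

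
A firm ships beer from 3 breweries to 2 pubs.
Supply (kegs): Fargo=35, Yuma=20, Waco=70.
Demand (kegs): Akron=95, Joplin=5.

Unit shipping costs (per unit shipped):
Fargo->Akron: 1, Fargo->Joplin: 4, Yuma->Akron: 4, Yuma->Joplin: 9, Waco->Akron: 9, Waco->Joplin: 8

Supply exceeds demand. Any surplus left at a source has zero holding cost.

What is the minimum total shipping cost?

515

Optimal allocation:
  Fargo to Akron: 35 kegs
  Yuma to Akron: 20 kegs
  Waco to Akron: 40 kegs
  Waco to Joplin: 5 kegs
Total cost = 515.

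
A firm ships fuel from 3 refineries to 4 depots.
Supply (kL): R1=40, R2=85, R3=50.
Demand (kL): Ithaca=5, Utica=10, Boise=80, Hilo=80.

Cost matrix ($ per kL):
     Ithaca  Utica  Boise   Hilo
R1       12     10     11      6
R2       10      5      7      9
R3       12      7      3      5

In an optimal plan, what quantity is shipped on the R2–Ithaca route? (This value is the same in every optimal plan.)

5

The minimum-cost plan:
  R1 to Hilo: 40 × $6 = $240
  R2 to Ithaca: 5 × $10 = $50
  R2 to Utica: 10 × $5 = $50
  R2 to Boise: 30 × $7 = $210
  R2 to Hilo: 40 × $9 = $360
  R3 to Boise: 50 × $3 = $150
Total cost = $1060.
So R2→Ithaca carries 5 kL.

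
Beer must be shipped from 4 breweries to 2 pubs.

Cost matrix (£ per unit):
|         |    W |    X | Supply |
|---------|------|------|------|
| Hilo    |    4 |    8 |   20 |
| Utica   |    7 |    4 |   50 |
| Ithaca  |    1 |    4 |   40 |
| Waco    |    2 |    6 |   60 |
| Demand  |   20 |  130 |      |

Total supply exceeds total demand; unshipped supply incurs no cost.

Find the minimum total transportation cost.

Optimal allocation:
  Utica–X: 50 × £4 = £200
  Ithaca–X: 40 × £4 = £160
  Waco–W: 20 × £2 = £40
  Waco–X: 40 × £6 = £240
Total = 200 + 160 + 40 + 240 = £640.

640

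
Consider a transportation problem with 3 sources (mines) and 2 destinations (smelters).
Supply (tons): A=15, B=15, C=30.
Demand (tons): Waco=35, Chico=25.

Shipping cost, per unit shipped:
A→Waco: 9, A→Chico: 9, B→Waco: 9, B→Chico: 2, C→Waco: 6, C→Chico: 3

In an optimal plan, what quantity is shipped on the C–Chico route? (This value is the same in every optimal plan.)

10

Solving gives:
  A–Waco: 15 × 9 = 135
  B–Chico: 15 × 2 = 30
  C–Waco: 20 × 6 = 120
  C–Chico: 10 × 3 = 30
Total cost = 315.
So C→Chico carries 10 tons.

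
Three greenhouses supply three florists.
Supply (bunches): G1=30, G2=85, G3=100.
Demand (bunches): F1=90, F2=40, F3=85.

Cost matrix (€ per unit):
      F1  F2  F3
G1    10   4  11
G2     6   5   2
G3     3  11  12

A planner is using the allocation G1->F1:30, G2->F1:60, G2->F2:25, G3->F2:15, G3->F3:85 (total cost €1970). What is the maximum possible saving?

1300

Current plan cost = 30·10 + 60·6 + 25·5 + 15·11 + 85·12 = €1970.
Optimal plan:
  G1→F2: 30 × €4 = €120
  G2→F3: 85 × €2 = €170
  G3→F1: 90 × €3 = €270
  G3→F2: 10 × €11 = €110
Optimal cost = €670.
Saving = 1970 − 670 = €1300.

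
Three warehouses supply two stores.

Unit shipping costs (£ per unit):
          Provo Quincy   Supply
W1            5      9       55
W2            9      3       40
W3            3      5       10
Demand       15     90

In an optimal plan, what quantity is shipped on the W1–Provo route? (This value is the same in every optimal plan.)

15

Optimal shipments:
  W1 to Provo: 15 × £5 = £75
  W1 to Quincy: 40 × £9 = £360
  W2 to Quincy: 40 × £3 = £120
  W3 to Quincy: 10 × £5 = £50
Total cost = £605.
So W1→Provo carries 15 units.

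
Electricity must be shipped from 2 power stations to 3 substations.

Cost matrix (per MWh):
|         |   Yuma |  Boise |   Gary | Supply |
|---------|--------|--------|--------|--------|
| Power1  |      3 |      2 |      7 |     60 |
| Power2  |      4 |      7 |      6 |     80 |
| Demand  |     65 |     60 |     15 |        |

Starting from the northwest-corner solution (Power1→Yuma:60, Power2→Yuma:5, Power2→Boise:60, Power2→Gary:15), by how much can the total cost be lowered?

Current plan cost = 60·3 + 5·4 + 60·7 + 15·6 = 710.
Optimal plan:
  Power1->Boise: 60 × 2 = 120
  Power2->Yuma: 65 × 4 = 260
  Power2->Gary: 15 × 6 = 90
Optimal cost = 470.
Saving = 710 − 470 = 240.

240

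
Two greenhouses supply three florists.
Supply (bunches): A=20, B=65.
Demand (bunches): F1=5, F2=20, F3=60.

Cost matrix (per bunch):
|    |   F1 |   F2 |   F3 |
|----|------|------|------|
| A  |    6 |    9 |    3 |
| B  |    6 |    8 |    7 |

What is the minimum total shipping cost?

530

A cheapest plan:
  A->F3: 20 × 3 = 60
  B->F1: 5 × 6 = 30
  B->F2: 20 × 8 = 160
  B->F3: 40 × 7 = 280
Total = 60 + 30 + 160 + 280 = 530.
(Supply check: A ships 20; B ships 65.)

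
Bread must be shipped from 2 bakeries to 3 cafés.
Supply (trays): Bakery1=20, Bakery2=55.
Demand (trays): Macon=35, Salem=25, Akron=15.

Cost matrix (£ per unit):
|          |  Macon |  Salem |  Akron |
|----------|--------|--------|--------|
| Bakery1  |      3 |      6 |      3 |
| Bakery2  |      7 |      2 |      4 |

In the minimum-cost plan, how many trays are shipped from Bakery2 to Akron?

Optimal shipments:
  Bakery1 to Macon: 20 × £3 = £60
  Bakery2 to Macon: 15 × £7 = £105
  Bakery2 to Salem: 25 × £2 = £50
  Bakery2 to Akron: 15 × £4 = £60
Total cost = £275.
So Bakery2→Akron carries 15 trays.

15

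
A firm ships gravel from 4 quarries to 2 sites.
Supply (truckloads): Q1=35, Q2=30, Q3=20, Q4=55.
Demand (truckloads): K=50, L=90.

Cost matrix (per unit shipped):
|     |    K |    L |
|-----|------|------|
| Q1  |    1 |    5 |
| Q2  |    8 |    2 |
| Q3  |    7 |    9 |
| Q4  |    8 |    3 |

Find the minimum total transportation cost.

One minimum-cost allocation:
  Q1–K: 35 × 1 = 35
  Q2–L: 30 × 2 = 60
  Q3–K: 15 × 7 = 105
  Q3–L: 5 × 9 = 45
  Q4–L: 55 × 3 = 165
Total = 35 + 60 + 105 + 45 + 165 = 410.

410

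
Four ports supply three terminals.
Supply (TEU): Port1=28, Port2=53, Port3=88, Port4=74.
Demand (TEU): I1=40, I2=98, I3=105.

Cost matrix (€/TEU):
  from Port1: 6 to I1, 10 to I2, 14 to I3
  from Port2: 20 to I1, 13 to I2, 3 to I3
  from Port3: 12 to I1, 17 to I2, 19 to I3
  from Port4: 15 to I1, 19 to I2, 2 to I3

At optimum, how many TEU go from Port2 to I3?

31

The minimum-cost plan:
  Port1->I2: 28 × €10 = €280
  Port2->I2: 22 × €13 = €286
  Port2->I3: 31 × €3 = €93
  Port3->I1: 40 × €12 = €480
  Port3->I2: 48 × €17 = €816
  Port4->I3: 74 × €2 = €148
Total cost = €2103.
So Port2→I3 carries 31 TEU.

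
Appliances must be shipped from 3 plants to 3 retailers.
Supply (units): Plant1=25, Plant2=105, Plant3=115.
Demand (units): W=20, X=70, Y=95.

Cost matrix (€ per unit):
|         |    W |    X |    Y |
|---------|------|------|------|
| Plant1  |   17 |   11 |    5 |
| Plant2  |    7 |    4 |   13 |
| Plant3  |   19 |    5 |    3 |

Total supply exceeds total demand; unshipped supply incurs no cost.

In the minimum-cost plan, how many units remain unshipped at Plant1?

25

An optimal plan:
  Plant2–W: 20 × €7 = €140
  Plant2–X: 70 × €4 = €280
  Plant3–Y: 95 × €3 = €285
Total cost = €705.
Plant1 ships 0 of its 25, leaving 25.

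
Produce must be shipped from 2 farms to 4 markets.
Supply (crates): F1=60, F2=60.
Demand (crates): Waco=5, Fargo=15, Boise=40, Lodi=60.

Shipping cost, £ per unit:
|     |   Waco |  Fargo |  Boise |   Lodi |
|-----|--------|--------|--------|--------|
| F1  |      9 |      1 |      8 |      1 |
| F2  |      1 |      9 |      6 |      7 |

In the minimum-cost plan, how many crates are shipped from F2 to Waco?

Solving gives:
  F1–Fargo: 15 × £1 = £15
  F1–Lodi: 45 × £1 = £45
  F2–Waco: 5 × £1 = £5
  F2–Boise: 40 × £6 = £240
  F2–Lodi: 15 × £7 = £105
Total cost = £410.
So F2→Waco carries 5 crates.

5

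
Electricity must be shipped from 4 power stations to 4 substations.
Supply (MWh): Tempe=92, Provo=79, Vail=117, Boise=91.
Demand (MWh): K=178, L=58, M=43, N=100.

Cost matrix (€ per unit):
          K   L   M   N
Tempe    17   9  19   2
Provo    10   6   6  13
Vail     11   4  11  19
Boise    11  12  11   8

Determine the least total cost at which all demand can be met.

An optimal shipping plan:
  Tempe→N: 92 × €2 = €184
  Provo→K: 36 × €10 = €360
  Provo→M: 43 × €6 = €258
  Vail→K: 59 × €11 = €649
  Vail→L: 58 × €4 = €232
  Boise→K: 83 × €11 = €913
  Boise→N: 8 × €8 = €64
Total = 184 + 360 + 258 + 649 + 232 + 913 + 64 = €2660.

2660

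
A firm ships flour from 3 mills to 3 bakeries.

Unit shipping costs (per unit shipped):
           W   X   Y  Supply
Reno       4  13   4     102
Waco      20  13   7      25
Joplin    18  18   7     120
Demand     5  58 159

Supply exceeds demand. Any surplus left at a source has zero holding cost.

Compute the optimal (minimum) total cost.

One minimum-cost allocation:
  Reno→W: 5 sacks
  Reno→X: 33 sacks
  Reno→Y: 64 sacks
  Waco→X: 25 sacks
  Joplin→Y: 95 sacks
Total cost = 1695.

1695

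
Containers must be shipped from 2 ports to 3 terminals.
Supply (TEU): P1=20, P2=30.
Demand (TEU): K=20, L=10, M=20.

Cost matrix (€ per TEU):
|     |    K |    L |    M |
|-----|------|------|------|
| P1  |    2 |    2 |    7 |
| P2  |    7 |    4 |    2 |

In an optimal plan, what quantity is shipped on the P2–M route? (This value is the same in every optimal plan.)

Solving gives:
  P1->K: 20 TEU
  P2->L: 10 TEU
  P2->M: 20 TEU
Total cost = €120.
So P2→M carries 20 TEU.

20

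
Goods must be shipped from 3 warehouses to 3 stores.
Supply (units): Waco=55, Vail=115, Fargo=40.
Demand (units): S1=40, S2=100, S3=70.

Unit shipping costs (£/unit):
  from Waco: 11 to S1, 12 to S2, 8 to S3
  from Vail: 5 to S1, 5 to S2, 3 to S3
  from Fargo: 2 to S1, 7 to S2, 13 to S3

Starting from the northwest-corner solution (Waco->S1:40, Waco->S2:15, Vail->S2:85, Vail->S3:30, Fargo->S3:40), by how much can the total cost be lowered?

Current plan cost = 40·11 + 15·12 + 85·5 + 30·3 + 40·13 = £1655.
Optimal plan:
  Waco->S3: 55 × £8 = £440
  Vail->S2: 100 × £5 = £500
  Vail->S3: 15 × £3 = £45
  Fargo->S1: 40 × £2 = £80
Optimal cost = £1065.
Saving = 1655 − 1065 = £590.

590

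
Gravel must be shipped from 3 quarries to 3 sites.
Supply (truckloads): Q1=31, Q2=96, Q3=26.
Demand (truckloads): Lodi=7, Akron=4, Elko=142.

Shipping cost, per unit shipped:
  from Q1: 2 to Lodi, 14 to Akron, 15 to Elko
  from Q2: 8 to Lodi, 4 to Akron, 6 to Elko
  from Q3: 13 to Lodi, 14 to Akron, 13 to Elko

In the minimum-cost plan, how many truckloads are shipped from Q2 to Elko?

Optimal shipments:
  Q1 to Lodi: 7 truckloads
  Q1 to Elko: 24 truckloads
  Q2 to Akron: 4 truckloads
  Q2 to Elko: 92 truckloads
  Q3 to Elko: 26 truckloads
Total cost = 1280.
So Q2→Elko carries 92 truckloads.

92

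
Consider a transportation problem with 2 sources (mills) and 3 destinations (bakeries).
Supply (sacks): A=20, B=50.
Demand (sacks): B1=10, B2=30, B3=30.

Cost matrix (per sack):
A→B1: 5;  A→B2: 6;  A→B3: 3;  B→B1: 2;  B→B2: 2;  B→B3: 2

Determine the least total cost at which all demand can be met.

160

One minimum-cost allocation:
  A->B3: 20 × 3 = 60
  B->B1: 10 × 2 = 20
  B->B2: 30 × 2 = 60
  B->B3: 10 × 2 = 20
Total = 60 + 20 + 60 + 20 = 160.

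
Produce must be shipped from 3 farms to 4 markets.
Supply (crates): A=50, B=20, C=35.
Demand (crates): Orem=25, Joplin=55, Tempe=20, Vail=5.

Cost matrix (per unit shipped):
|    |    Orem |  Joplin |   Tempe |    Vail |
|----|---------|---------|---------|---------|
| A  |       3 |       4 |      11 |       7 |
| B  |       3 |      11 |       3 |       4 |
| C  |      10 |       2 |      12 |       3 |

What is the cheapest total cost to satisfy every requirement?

Optimal allocation:
  A->Orem: 25 × 3 = 75
  A->Joplin: 25 × 4 = 100
  B->Tempe: 20 × 3 = 60
  C->Joplin: 30 × 2 = 60
  C->Vail: 5 × 3 = 15
Total = 75 + 100 + 60 + 60 + 15 = 310.

310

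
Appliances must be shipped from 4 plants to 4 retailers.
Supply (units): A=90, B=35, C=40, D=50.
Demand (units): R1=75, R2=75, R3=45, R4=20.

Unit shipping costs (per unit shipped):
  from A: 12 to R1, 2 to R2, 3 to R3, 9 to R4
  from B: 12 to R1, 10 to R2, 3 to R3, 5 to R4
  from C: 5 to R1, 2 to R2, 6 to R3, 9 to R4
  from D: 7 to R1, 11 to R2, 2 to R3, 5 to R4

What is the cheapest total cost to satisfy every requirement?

A cheapest plan:
  A–R2: 75 × 2 = 150
  A–R3: 15 × 3 = 45
  B–R3: 15 × 3 = 45
  B–R4: 20 × 5 = 100
  C–R1: 40 × 5 = 200
  D–R1: 35 × 7 = 245
  D–R3: 15 × 2 = 30
Total = 150 + 45 + 45 + 100 + 200 + 245 + 30 = 815.
(Supply check: A ships 90; B ships 35; C ships 40; D ships 50.)

815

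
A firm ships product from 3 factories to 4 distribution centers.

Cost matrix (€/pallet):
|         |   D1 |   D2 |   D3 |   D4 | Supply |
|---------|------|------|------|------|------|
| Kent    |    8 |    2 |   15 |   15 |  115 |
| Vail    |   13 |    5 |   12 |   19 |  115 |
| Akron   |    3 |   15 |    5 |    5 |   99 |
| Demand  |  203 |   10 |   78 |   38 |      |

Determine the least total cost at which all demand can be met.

2630

One minimum-cost allocation:
  Kent to D1: 115 × €8 = €920
  Vail to D1: 27 × €13 = €351
  Vail to D2: 10 × €5 = €50
  Vail to D3: 78 × €12 = €936
  Akron to D1: 61 × €3 = €183
  Akron to D4: 38 × €5 = €190
Total = 920 + 351 + 50 + 936 + 183 + 190 = €2630.
(Supply check: Kent ships 115; Vail ships 115; Akron ships 99.)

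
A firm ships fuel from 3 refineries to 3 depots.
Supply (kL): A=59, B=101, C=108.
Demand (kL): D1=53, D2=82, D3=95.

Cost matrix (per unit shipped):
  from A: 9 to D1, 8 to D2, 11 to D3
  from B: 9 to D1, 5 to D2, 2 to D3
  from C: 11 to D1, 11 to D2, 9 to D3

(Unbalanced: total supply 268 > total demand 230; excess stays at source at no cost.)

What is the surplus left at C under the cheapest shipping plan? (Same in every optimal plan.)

38

Minimum-cost shipments:
  A→D2: 59 × 8 = 472
  B→D2: 6 × 5 = 30
  B→D3: 95 × 2 = 190
  C→D1: 53 × 11 = 583
  C→D2: 17 × 11 = 187
Total cost = 1462.
C ships 70 of its 108, leaving 38.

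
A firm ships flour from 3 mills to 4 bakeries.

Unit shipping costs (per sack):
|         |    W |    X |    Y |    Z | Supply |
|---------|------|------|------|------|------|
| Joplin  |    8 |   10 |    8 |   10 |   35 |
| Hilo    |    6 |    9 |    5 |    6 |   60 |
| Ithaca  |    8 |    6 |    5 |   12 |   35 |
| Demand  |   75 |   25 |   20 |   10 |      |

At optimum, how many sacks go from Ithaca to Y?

10

The minimum-cost plan:
  Joplin→W: 35 × 8 = 280
  Hilo→W: 40 × 6 = 240
  Hilo→Y: 10 × 5 = 50
  Hilo→Z: 10 × 6 = 60
  Ithaca→X: 25 × 6 = 150
  Ithaca→Y: 10 × 5 = 50
Total cost = 830.
So Ithaca→Y carries 10 sacks.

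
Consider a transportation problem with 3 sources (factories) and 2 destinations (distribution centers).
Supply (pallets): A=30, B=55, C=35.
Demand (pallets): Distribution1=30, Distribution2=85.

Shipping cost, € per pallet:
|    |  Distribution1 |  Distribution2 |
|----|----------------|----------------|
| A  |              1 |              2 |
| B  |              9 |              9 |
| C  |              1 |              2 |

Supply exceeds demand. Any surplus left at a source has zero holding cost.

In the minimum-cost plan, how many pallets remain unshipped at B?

5

Minimum-cost shipments:
  A→Distribution2: 30 × €2 = €60
  B→Distribution2: 50 × €9 = €450
  C→Distribution1: 30 × €1 = €30
  C→Distribution2: 5 × €2 = €10
Total cost = €550.
B ships 50 of its 55, leaving 5.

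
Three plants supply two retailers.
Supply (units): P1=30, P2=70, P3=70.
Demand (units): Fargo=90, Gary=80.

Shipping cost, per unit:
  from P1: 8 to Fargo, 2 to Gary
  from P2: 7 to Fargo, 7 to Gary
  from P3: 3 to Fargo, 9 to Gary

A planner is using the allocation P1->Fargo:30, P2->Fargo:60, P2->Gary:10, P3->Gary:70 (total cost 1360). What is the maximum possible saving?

Current plan cost = 30·8 + 60·7 + 10·7 + 70·9 = 1360.
Optimal plan:
  P1->Gary: 30 units
  P2->Fargo: 20 units
  P2->Gary: 50 units
  P3->Fargo: 70 units
Optimal cost = 760.
Saving = 1360 − 760 = 600.

600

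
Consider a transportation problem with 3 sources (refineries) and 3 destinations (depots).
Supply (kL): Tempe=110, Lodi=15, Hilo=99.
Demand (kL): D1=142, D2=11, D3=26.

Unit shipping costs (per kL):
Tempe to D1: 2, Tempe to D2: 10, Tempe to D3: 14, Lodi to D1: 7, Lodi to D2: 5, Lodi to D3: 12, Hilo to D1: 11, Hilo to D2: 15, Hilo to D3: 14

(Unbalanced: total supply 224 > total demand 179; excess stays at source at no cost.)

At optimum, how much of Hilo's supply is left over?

Minimum-cost shipments:
  Tempe–D1: 110 × 2 = 220
  Lodi–D1: 4 × 7 = 28
  Lodi–D2: 11 × 5 = 55
  Hilo–D1: 28 × 11 = 308
  Hilo–D3: 26 × 14 = 364
Total cost = 975.
Hilo ships 54 of its 99, leaving 45.

45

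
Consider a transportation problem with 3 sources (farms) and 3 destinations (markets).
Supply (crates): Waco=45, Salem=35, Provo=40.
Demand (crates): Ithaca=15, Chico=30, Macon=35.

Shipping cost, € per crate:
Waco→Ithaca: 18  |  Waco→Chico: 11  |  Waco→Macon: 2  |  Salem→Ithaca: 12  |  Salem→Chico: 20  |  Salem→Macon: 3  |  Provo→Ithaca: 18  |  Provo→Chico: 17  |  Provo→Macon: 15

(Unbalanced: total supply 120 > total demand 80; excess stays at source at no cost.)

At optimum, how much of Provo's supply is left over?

An optimal plan:
  Waco->Chico: 30 × €11 = €330
  Waco->Macon: 15 × €2 = €30
  Salem->Ithaca: 15 × €12 = €180
  Salem->Macon: 20 × €3 = €60
Total cost = €600.
Provo ships 0 of its 40, leaving 40.

40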